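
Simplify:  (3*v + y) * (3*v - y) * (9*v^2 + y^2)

Pair the conjugate factors: ((3*v)+y)((3*v)-y) = 9*v^2 - y^2, then repeat with the next factor.

81*v^4 - y^4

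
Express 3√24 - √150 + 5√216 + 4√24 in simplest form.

39*√6

3√24 = 6*√6; √150 = 5*√6; 5√216 = 30*√6; 4√24 = 8*√6
Combine: (6 - 5 + 30 + 8)·√6 = 39*√6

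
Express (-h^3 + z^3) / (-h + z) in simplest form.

h^2 + h*z + z^2

Apply the difference-of-cubes factorisation and cancel (-h + z).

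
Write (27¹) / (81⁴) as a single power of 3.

27¹ = 3^3; 81⁴ = 3^16
Combine exponents: 3^(-13)

3^(-13)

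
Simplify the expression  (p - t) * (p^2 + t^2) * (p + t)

p^4 - t^4

(p+t)(p-t) = p^2 - t^2; continue pairing.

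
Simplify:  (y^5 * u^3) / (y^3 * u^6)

y^2/u^3

Quotient: y^2 * (u^-3)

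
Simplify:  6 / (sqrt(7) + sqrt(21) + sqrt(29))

Group as (sqrt(21) + sqrt(29)) + sqrt(7); multiply by (sqrt(21) + sqrt(29)) - sqrt(7), then rationalise the remaining surd.

(-84*sqrt(87) - 6*sqrt(29) + 90*sqrt(21) + 258*sqrt(7))/587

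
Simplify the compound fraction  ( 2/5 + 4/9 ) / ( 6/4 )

Numerator: 2/5 + 4/9 = 38/45
Denominator: 6/4 = 3/2
Divide: (38/45) · (2/3) = 76/135

76/135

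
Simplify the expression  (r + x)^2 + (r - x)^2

2*r^2 + 2*x^2

Only the even-power cross terms survive.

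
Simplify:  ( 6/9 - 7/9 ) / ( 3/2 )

-2/27

Numerator: 6/9 - 7/9 = -1/9
Denominator: 3/2 = 3/2
Divide: (-1/9) · (2/3) = -2/27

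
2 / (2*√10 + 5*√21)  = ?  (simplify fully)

(-4*√10 + 10*√21)/485

Multiply numerator and denominator by -5*√21 + 2*√10.
Denominator becomes -485; numerator becomes -10*√21 + 4*√10.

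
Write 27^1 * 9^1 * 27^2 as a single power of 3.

3^11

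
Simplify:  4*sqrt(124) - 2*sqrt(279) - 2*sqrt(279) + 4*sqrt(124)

4*sqrt(124) = 8*sqrt(31); 2*sqrt(279) = 6*sqrt(31); 2*sqrt(279) = 6*sqrt(31); 4*sqrt(124) = 8*sqrt(31)
Combine: (8 - 6 - 6 + 8)·sqrt(31) = 4*sqrt(31)

4*sqrt(31)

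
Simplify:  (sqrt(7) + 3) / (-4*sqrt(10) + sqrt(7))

(-12*sqrt(10) - 4*sqrt(70) - 3*sqrt(7) - 7)/153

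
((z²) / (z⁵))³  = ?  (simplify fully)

z^(-9)

Inside the bracket: (z^-3)
Raise to the power 3: (z^-9)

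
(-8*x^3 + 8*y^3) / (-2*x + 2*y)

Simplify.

Factor as (a-b)(a^2+ab+b^2) with a=(2*y), b=(2*x).

4*x^2 + 4*x*y + 4*y^2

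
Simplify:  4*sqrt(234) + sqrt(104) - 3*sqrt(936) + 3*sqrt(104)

2*sqrt(26)

4*sqrt(234) = 12*sqrt(26); sqrt(104) = 2*sqrt(26); 3*sqrt(936) = 18*sqrt(26); 3*sqrt(104) = 6*sqrt(26)
Combine: (12 + 2 - 18 + 6)·sqrt(26) = 2*sqrt(26)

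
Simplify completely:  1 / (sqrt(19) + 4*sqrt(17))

(-sqrt(19) + 4*sqrt(17))/253

Multiply numerator and denominator by -sqrt(19) + 4*sqrt(17).
Denominator becomes 253; numerator becomes -sqrt(19) + 4*sqrt(17).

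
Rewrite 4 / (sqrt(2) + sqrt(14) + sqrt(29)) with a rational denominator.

(-68*sqrt(14) - 164*sqrt(2) + 16*sqrt(203) + 52*sqrt(29))/57

Group as (sqrt(14) + sqrt(29)) + sqrt(2); multiply by (sqrt(14) + sqrt(29)) - sqrt(2), then rationalise the remaining surd.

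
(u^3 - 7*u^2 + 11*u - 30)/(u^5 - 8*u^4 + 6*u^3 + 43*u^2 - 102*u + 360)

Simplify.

1/(u^2 - u - 12)

Factor: u^3 - 7*u^2 + 11*u - 30 = (u^2 - u + 5)*(u - 6);  u^5 - 8*u^4 + 6*u^3 + 43*u^2 - 102*u + 360 = (u^2 - u + 5)*(u - 6)*(u + 3)*(u - 4)
Cancel the common factors (u^2 - u + 5), (u - 6).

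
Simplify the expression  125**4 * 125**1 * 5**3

5**18

125**4 = 5**12; 125**1 = 5**3; 5**3 = 5**3
Combine exponents: 5**18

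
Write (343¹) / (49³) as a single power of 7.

7^(-3)

343¹ = 7^3; 49³ = 7^6
Combine exponents: 7^(-3)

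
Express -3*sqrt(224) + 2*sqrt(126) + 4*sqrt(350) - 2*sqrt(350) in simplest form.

3*sqrt(224) = 12*sqrt(14); 2*sqrt(126) = 6*sqrt(14); 4*sqrt(350) = 20*sqrt(14); 2*sqrt(350) = 10*sqrt(14)
Combine: (-12 + 6 + 20 - 10)·sqrt(14) = 4*sqrt(14)

4*sqrt(14)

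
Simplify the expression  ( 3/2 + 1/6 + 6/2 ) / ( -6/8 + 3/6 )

-56/3

Numerator: 3/2 + 1/6 + 6/2 = 14/3
Denominator: -6/8 + 3/6 = -1/4
Divide: (14/3) · (-4) = -56/3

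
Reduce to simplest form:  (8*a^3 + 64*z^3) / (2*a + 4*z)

Factor as (a+b)(a^2-ab+b^2) with a=(4*z), b=(2*a).

4*a^2 - 8*a*z + 16*z^2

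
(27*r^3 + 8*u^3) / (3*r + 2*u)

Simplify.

(2*u)^3 + (3*r)^3 = (3*r + 2*u)(9*r^2 - 6*r*u + 4*u^2).

9*r^2 - 6*r*u + 4*u^2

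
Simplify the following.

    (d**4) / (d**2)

Quotient: d**2

d**2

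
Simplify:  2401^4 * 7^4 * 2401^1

7^24

2401^4 = 7^16; 7^4 = 7^4; 2401^1 = 7^4
Combine exponents: 7^24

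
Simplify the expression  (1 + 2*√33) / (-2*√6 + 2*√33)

(√6 + √33 + 6*√22 + 66)/54

Multiply numerator and denominator by 2*√6 + 2*√33.
Denominator becomes 108; numerator becomes 2*√6 + 2*√33 + 12*√22 + 132.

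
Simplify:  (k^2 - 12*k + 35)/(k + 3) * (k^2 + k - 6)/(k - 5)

Factor: k^2 - 12*k + 35 = (k - 7)*(k - 5);  k^2 + k - 6 = (k - 2)*(k + 3)
Cancel the common factors (k - 5), (k + 3).

k^2 - 9*k + 14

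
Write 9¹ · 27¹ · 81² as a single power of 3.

3^13

9¹ = 3^2; 27¹ = 3^3; 81² = 3^8
Combine exponents: 3^13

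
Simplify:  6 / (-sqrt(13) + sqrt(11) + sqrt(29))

(-162*sqrt(13) - 30*sqrt(29) + 186*sqrt(11) + 12*sqrt(4147))/547

Group as (sqrt(11) + sqrt(29)) - sqrt(13); multiply by (sqrt(11) + sqrt(29)) + sqrt(13), then rationalise the remaining surd.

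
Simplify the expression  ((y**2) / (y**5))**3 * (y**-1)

y**(-10)

Inside the bracket: (y**-3)
Raise to the power 3: (y**-9)
Multiply by (y**-1): add exponents.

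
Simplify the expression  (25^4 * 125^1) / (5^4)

25^4 = 5^8; 125^1 = 5^3; 5^4 = 5^4
Combine exponents: 5^7

5^7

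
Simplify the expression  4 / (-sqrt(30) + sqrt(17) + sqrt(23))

Group as (sqrt(17) + sqrt(23)) - sqrt(30); multiply by (sqrt(17) + sqrt(23)) + sqrt(30), then rationalise the remaining surd.

(-5*sqrt(30) + 12*sqrt(23) + 18*sqrt(17) + sqrt(11730))/183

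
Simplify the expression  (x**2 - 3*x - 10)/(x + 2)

x - 5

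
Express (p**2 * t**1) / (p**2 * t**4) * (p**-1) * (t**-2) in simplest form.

1/(p*t**5)

Quotient: (t**-3)
Multiply by (p**-1) * (t**-2): add exponents.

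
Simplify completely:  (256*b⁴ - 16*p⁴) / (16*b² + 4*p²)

16*b² - 4*p²

256*b⁴ - 16*p⁴ factors as -16*(-2*b + p)*(2*b + p)*(4*b² + p²).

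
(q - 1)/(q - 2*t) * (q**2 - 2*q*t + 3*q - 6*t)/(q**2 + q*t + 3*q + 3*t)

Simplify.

(q - 1)/(q + t)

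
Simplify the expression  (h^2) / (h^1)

h

Quotient: h^1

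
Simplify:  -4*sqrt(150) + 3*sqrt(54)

-11*sqrt(6)

4*sqrt(150) = 20*sqrt(6); 3*sqrt(54) = 9*sqrt(6)
Combine: (-20 + 9)·sqrt(6) = -11*sqrt(6)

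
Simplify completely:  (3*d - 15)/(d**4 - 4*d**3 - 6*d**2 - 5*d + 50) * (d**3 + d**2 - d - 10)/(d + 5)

3/(d + 5)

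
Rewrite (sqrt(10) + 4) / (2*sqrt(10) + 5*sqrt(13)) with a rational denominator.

Multiply numerator and denominator by -5*sqrt(13) + 2*sqrt(10).
Denominator becomes -285; numerator becomes -20*sqrt(13) - 5*sqrt(130) + 20 + 8*sqrt(10).

(-8*sqrt(10) - 20 + 5*sqrt(130) + 20*sqrt(13))/285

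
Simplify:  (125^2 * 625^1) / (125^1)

125^2 = 5^6; 625^1 = 5^4; 125^1 = 5^3
Combine exponents: 5^7

5^7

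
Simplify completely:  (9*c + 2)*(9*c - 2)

Difference of squares with P = 9*c, Q = 2.

81*c^2 - 4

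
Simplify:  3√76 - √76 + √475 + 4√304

3√76 = 6*√19; √76 = 2*√19; √475 = 5*√19; 4√304 = 16*√19
Combine: (6 - 2 + 5 + 16)·√19 = 25*√19

25*√19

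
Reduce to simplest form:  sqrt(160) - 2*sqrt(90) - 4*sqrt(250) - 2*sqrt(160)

sqrt(160) = 4*sqrt(10); 2*sqrt(90) = 6*sqrt(10); 4*sqrt(250) = 20*sqrt(10); 2*sqrt(160) = 8*sqrt(10)
Combine: (4 - 6 - 20 - 8)·sqrt(10) = -30*sqrt(10)

-30*sqrt(10)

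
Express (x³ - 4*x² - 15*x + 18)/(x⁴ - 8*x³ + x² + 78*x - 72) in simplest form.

Factor: x³ - 4*x² - 15*x + 18 = (x - 6)·(x - 1)·(x + 3);  x⁴ - 8*x³ + x² + 78*x - 72 = (x - 4)·(x - 6)·(x + 3)·(x - 1)
Cancel the common factors (x - 6), (x - 1), (x + 3).

1/(x - 4)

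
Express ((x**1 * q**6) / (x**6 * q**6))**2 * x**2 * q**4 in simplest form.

Inside the bracket: (x**-5)
Raise to the power 2: (x**-10)
Multiply by x**2 * q**4: add exponents.

q**4/x**8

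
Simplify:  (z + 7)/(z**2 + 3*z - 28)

1/(z - 4)

Factor: z**2 + 3*z - 28 = (z - 4)*(z + 7)
Cancel the common factor (z + 7).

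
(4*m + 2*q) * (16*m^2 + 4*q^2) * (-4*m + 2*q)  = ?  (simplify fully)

-256*m^4 + 16*q^4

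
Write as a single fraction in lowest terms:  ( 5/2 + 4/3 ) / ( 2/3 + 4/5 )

115/44

Numerator: 5/2 + 4/3 = 23/6
Denominator: 2/3 + 4/5 = 22/15
Divide: (23/6) · (15/22) = 115/44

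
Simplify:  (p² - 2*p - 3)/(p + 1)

p - 3

Factor: p² - 2*p - 3 = (p + 1)·(p - 3)
Cancel the common factor (p + 1).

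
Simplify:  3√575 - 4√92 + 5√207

3√575 = 15*√23; 4√92 = 8*√23; 5√207 = 15*√23
Combine: (15 - 8 + 15)·√23 = 22*√23

22*√23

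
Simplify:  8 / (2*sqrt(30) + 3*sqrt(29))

Multiply numerator and denominator by -3*sqrt(29) + 2*sqrt(30).
Denominator becomes -141; numerator becomes -24*sqrt(29) + 16*sqrt(30).

(-16*sqrt(30) + 24*sqrt(29))/141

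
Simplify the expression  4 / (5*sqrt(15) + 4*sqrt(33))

Multiply numerator and denominator by -4*sqrt(33) + 5*sqrt(15).
Denominator becomes -153; numerator becomes -16*sqrt(33) + 20*sqrt(15).

(-20*sqrt(15) + 16*sqrt(33))/153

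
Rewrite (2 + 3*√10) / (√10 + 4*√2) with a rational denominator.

(-15 - √10 + 4*√2 + 12*√5)/11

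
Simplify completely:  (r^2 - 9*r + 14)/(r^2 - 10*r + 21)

Factor: r^2 - 9*r + 14 = (r - 2)*(r - 7);  r^2 - 10*r + 21 = (r - 3)*(r - 7)
Cancel the common factor (r - 7).

(r - 2)/(r - 3)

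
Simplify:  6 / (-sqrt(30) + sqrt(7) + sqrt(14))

(54*sqrt(30) + 138*sqrt(14) + 222*sqrt(7) + 168*sqrt(15))/311

Group as (sqrt(7) + sqrt(14)) - sqrt(30); multiply by (sqrt(7) + sqrt(14)) + sqrt(30), then rationalise the remaining surd.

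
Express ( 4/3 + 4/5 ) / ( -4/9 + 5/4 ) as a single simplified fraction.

384/145

Numerator: 4/3 + 4/5 = 32/15
Denominator: -4/9 + 5/4 = 29/36
Divide: (32/15) · (36/29) = 384/145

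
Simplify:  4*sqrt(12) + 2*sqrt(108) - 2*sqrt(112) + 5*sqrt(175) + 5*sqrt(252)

4*sqrt(12) = 8*sqrt(3); 2*sqrt(108) = 12*sqrt(3); 2*sqrt(112) = 8*sqrt(7); 5*sqrt(175) = 25*sqrt(7); 5*sqrt(252) = 30*sqrt(7)

20*sqrt(3) + 47*sqrt(7)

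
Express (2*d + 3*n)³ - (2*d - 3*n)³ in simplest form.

72*d²*n + 54*n³

Binomially expand both and collect terms in (2*d), (3*n).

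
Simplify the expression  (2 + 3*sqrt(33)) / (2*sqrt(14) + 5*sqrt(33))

(-6*sqrt(462) - 4*sqrt(14) + 10*sqrt(33) + 495)/769

Multiply numerator and denominator by -2*sqrt(14) + 5*sqrt(33).
Denominator becomes 769; numerator becomes -6*sqrt(462) - 4*sqrt(14) + 10*sqrt(33) + 495.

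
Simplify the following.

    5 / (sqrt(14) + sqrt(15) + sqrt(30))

(-300*sqrt(7) - 5*sqrt(30) + 145*sqrt(15) + 155*sqrt(14))/839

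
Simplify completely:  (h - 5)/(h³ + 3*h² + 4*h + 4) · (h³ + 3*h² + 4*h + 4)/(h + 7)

Factor: h³ + 3*h² + 4*h + 4 = (h² + h + 2)·(h + 2);  h³ + 3*h² + 4*h + 4 = (h² + h + 2)·(h + 2)
Cancel the common factors (h² + h + 2), (h + 2).

(h - 5)/(h + 7)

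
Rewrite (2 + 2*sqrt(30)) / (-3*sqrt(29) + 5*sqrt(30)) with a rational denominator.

Multiply numerator and denominator by 3*sqrt(29) + 5*sqrt(30).
Denominator becomes 489; numerator becomes 6*sqrt(29) + 10*sqrt(30) + 6*sqrt(870) + 300.

(6*sqrt(29) + 10*sqrt(30) + 6*sqrt(870) + 300)/489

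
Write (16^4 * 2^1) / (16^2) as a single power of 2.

2^9

16^4 = 2^16; 2^1 = 2^1; 16^2 = 2^8
Combine exponents: 2^9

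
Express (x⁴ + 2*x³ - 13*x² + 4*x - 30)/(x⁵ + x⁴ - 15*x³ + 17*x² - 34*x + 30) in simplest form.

Factor: x⁴ + 2*x³ - 13*x² + 4*x - 30 = (x² + 2)·(x + 5)·(x - 3);  x⁵ + x⁴ - 15*x³ + 17*x² - 34*x + 30 = (x - 3)·(x² + 2)·(x + 5)·(x - 1)
Cancel the common factors (x² + 2), (x - 3), (x + 5).

1/(x - 1)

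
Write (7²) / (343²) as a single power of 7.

7² = 7^2; 343² = 7^6
Combine exponents: 7^(-4)

7^(-4)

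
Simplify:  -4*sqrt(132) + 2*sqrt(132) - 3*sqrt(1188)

-22*sqrt(33)

4*sqrt(132) = 8*sqrt(33); 2*sqrt(132) = 4*sqrt(33); 3*sqrt(1188) = 18*sqrt(33)
Combine: (-8 + 4 - 18)·sqrt(33) = -22*sqrt(33)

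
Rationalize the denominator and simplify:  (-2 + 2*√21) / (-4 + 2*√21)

Multiply numerator and denominator by -2*√21 - 4.
Denominator becomes -68; numerator becomes -76 - 4*√21.

(√21 + 19)/17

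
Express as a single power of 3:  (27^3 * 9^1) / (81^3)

27^3 = 3^9; 9^1 = 3^2; 81^3 = 3^12
Combine exponents: 3^(-1)

3^(-1)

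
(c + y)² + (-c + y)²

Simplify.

Write as f(y,c) + f(y,-c) and expand.

2*c² + 2*y²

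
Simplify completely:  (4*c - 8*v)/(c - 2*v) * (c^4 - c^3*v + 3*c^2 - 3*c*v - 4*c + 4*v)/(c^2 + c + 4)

4*c^2 - 4*c*v - 4*c + 4*v

Factor: 4*c - 8*v = 4*(c - 2*v);  c^4 - c^3*v + 3*c^2 - 3*c*v - 4*c + 4*v = (c^2 + c + 4)*(c - 1)*(c - v)
Cancel the common factors (c^2 + c + 4), (c - 2*v).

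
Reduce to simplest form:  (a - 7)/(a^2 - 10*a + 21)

1/(a - 3)

Factor: a^2 - 10*a + 21 = (a - 7)*(a - 3)
Cancel the common factor (a - 7).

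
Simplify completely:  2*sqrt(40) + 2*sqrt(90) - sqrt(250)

5*sqrt(10)

2*sqrt(40) = 4*sqrt(10); 2*sqrt(90) = 6*sqrt(10); sqrt(250) = 5*sqrt(10)
Combine: (4 + 6 - 5)·sqrt(10) = 5*sqrt(10)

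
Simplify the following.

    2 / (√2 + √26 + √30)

(-2*√390 - √30 + 3*√26 + 27*√2)/51

Group as (√2 + √30) + √26; multiply by (√2 + √30) - √26, then rationalise the remaining surd.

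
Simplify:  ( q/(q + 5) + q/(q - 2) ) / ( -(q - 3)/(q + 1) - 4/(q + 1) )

Numerator: q/(q + 5) + q/(q - 2) = (2*q^2 + 3*q)/(q^2 + 3*q - 10)
Denominator: -(q - 3)/(q + 1) - 4/(q + 1) = -1
Divide: ((2*q^2 + 3*q)/(q^2 + 3*q - 10)) · (-1) = (-2*q^2 - 3*q)/(q^2 + 3*q - 10)

(-2*q^2 - 3*q)/(q^2 + 3*q - 10)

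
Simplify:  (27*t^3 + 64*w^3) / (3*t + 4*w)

(3*t)^3 + (4*w)^3 = (3*t + 4*w)(9*t^2 - 12*t*w + 16*w^2).

9*t^2 - 12*t*w + 16*w^2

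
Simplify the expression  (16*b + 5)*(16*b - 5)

256*b^2 - 25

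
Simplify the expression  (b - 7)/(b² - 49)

1/(b + 7)

Factor: b² - 49 = (b - 7)·(b + 7)
Cancel the common factor (b - 7).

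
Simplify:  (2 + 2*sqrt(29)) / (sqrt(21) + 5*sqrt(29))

(-sqrt(609) - sqrt(21) + 5*sqrt(29) + 145)/352

Multiply numerator and denominator by -sqrt(21) + 5*sqrt(29).
Denominator becomes 704; numerator becomes -2*sqrt(609) - 2*sqrt(21) + 10*sqrt(29) + 290.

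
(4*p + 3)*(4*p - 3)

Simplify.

16*p**2 - 9

Product of conjugates: (P+Q)(P-Q) = P**2 - Q**2.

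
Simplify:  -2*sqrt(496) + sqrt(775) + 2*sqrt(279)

2*sqrt(496) = 8*sqrt(31); sqrt(775) = 5*sqrt(31); 2*sqrt(279) = 6*sqrt(31)
Combine: (-8 + 5 + 6)·sqrt(31) = 3*sqrt(31)

3*sqrt(31)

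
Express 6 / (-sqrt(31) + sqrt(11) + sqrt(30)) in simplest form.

Group as (sqrt(11) + sqrt(30)) - sqrt(31); multiply by (sqrt(11) + sqrt(30)) + sqrt(31), then rationalise the remaining surd.

(-15*sqrt(31) + 18*sqrt(30) + 75*sqrt(11) + 3*sqrt(10230))/305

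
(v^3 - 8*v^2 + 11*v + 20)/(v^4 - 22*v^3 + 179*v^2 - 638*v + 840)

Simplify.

(v + 1)/(v^2 - 13*v + 42)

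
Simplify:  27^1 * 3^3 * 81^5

27^1 = 3^3; 3^3 = 3^3; 81^5 = 3^20
Combine exponents: 3^26

3^26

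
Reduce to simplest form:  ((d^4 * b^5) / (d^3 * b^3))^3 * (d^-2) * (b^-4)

b^2*d

Inside the bracket: d^1 * b^2
Raise to the power 3: d^3 * b^6
Multiply by (d^-2) * (b^-4): add exponents.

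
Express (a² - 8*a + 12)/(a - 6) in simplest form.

Factor: a² - 8*a + 12 = (a - 6)·(a - 2)
Cancel the common factor (a - 6).

a - 2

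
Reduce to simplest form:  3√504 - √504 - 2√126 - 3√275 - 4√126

3√504 = 18*√14; √504 = 6*√14; 2√126 = 6*√14; 3√275 = 15*√11; 4√126 = 12*√14

-15*√11 - 6*√14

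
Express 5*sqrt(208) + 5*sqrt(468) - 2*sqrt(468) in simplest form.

5*sqrt(208) = 20*sqrt(13); 5*sqrt(468) = 30*sqrt(13); 2*sqrt(468) = 12*sqrt(13)
Combine: (20 + 30 - 12)·sqrt(13) = 38*sqrt(13)

38*sqrt(13)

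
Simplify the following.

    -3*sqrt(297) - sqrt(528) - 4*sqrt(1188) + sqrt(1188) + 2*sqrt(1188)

3*sqrt(297) = 9*sqrt(33); sqrt(528) = 4*sqrt(33); 4*sqrt(1188) = 24*sqrt(33); sqrt(1188) = 6*sqrt(33); 2*sqrt(1188) = 12*sqrt(33)
Combine: (-9 - 4 - 24 + 6 + 12)·sqrt(33) = -19*sqrt(33)

-19*sqrt(33)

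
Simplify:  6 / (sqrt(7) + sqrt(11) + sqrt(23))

(-12*sqrt(1771) - 30*sqrt(23) + 114*sqrt(11) + 162*sqrt(7))/283

Group as (sqrt(7) + sqrt(11)) + sqrt(23); multiply by (sqrt(7) + sqrt(11)) - sqrt(23), then rationalise the remaining surd.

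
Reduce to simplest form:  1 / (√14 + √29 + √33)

(-√13398 + 5*√33 + 9*√29 + 24*√14)/762

Group as (√14 + √33) + √29; multiply by (√14 + √33) - √29, then rationalise the remaining surd.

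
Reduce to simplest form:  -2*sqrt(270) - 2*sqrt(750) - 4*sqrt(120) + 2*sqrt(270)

2*sqrt(270) = 6*sqrt(30); 2*sqrt(750) = 10*sqrt(30); 4*sqrt(120) = 8*sqrt(30); 2*sqrt(270) = 6*sqrt(30)
Combine: (-6 - 10 - 8 + 6)·sqrt(30) = -18*sqrt(30)

-18*sqrt(30)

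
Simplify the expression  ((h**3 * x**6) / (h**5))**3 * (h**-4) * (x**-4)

Inside the bracket: (h**-2) * x**6
Raise to the power 3: (h**-6) * x**18
Multiply by (h**-4) * (x**-4): add exponents.

x**14/h**10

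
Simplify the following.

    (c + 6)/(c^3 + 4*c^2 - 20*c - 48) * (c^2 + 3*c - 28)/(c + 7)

Factor: c^3 + 4*c^2 - 20*c - 48 = (c + 2)*(c + 6)*(c - 4);  c^2 + 3*c - 28 = (c + 7)*(c - 4)
Cancel the common factors (c + 7), (c - 4), (c + 6).

1/(c + 2)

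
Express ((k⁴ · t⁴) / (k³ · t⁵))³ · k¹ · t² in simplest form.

k⁴/t

Inside the bracket: k¹ · (t^-1)
Raise to the power 3: k³ · (t^-3)
Multiply by k¹ · t²: add exponents.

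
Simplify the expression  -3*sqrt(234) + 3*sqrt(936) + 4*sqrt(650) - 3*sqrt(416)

17*sqrt(26)

3*sqrt(234) = 9*sqrt(26); 3*sqrt(936) = 18*sqrt(26); 4*sqrt(650) = 20*sqrt(26); 3*sqrt(416) = 12*sqrt(26)
Combine: (-9 + 18 + 20 - 12)·sqrt(26) = 17*sqrt(26)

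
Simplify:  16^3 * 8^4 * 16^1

2^28

16^3 = 2^12; 8^4 = 2^12; 16^1 = 2^4
Combine exponents: 2^28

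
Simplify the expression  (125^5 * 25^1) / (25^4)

5^9

125^5 = 5^15; 25^1 = 5^2; 25^4 = 5^8
Combine exponents: 5^9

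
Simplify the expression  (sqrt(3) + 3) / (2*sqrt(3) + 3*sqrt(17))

(-2*sqrt(3) - 2 + sqrt(51) + 3*sqrt(17))/47

Multiply numerator and denominator by -3*sqrt(17) + 2*sqrt(3).
Denominator becomes -141; numerator becomes -9*sqrt(17) - 3*sqrt(51) + 6 + 6*sqrt(3).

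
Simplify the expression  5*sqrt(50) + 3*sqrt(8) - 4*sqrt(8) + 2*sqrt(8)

5*sqrt(50) = 25*sqrt(2); 3*sqrt(8) = 6*sqrt(2); 4*sqrt(8) = 8*sqrt(2); 2*sqrt(8) = 4*sqrt(2)
Combine: (25 + 6 - 8 + 4)·sqrt(2) = 27*sqrt(2)

27*sqrt(2)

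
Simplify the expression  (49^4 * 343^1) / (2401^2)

49^4 = 7^8; 343^1 = 7^3; 2401^2 = 7^8
Combine exponents: 7^3

7^3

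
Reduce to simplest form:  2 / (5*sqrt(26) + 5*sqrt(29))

(-2*sqrt(26) + 2*sqrt(29))/15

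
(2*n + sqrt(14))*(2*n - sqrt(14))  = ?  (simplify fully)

4*n^2 - 14

Product of conjugates: (P+Q)(P-Q) = P^2 - Q^2.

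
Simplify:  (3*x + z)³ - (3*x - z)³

2*z*(27*x² + z²)

Only the odd-power cross terms survive.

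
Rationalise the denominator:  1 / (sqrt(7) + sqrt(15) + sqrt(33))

(-6*sqrt(385) - 11*sqrt(33) + 25*sqrt(15) + 41*sqrt(7))/299

Group as (sqrt(7) + sqrt(33)) + sqrt(15); multiply by (sqrt(7) + sqrt(33)) - sqrt(15), then rationalise the remaining surd.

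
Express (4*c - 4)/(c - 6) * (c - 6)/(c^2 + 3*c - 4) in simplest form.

4/(c + 4)

Factor: 4*c - 4 = 4*(c - 1);  c^2 + 3*c - 4 = (c + 4)*(c - 1)
Cancel the common factors (c - 6), (c - 1).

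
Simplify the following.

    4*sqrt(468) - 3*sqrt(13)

21*sqrt(13)

4*sqrt(468) = 24*sqrt(13); 3*sqrt(13) = 3*sqrt(13)
Combine: (24 - 3)·sqrt(13) = 21*sqrt(13)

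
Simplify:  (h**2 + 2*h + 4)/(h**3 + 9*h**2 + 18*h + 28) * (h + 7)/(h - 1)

Factor: h**3 + 9*h**2 + 18*h + 28 = (h + 7)*(h**2 + 2*h + 4)
Cancel the common factors (h**2 + 2*h + 4), (h + 7).

1/(h - 1)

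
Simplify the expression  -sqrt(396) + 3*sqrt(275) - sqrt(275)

sqrt(396) = 6*sqrt(11); 3*sqrt(275) = 15*sqrt(11); sqrt(275) = 5*sqrt(11)
Combine: (-6 + 15 - 5)·sqrt(11) = 4*sqrt(11)

4*sqrt(11)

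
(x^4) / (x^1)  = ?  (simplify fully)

x^3

Quotient: x^3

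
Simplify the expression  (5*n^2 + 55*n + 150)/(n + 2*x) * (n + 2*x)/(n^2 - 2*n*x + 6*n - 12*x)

Factor: 5*n^2 + 55*n + 150 = 5*(n + 5)*(n + 6);  n^2 - 2*n*x + 6*n - 12*x = (n + 6)*(n - 2*x)
Cancel the common factors (n + 6), (n + 2*x).

(-5*n - 25)/(-n + 2*x)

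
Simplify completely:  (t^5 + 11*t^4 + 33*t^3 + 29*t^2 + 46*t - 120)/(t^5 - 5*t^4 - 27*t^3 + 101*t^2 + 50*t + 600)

(t^2 + 5*t - 6)/(t^2 - 11*t + 30)

Factor: t^5 + 11*t^4 + 33*t^3 + 29*t^2 + 46*t - 120 = (t - 1)*(t + 5)*(t^2 + t + 4)*(t + 6);  t^5 - 5*t^4 - 27*t^3 + 101*t^2 + 50*t + 600 = (t - 6)*(t^2 + t + 4)*(t + 5)*(t - 5)
Cancel the common factors (t^2 + t + 4), (t + 5).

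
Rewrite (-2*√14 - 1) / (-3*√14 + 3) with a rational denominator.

Multiply numerator and denominator by 3 + 3*√14.
Denominator becomes -117; numerator becomes -87 - 9*√14.

(3*√14 + 29)/39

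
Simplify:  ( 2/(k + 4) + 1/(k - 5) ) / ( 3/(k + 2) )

Numerator: 2/(k + 4) + 1/(k - 5) = (3*k - 6)/(k**2 - k - 20)
Denominator: 3/(k + 2) = 3/(k + 2)
Divide: ((3*k - 6)/(k**2 - k - 20)) · (k/3 + 2/3) = (k**2 - 4)/(k**2 - k - 20)

(k**2 - 4)/(k**2 - k - 20)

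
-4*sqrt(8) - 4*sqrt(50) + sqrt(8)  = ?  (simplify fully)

-26*sqrt(2)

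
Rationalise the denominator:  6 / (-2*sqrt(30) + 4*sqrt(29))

(3*sqrt(30) + 6*sqrt(29))/86

Multiply numerator and denominator by 2*sqrt(30) + 4*sqrt(29).
Denominator becomes 344; numerator becomes 12*sqrt(30) + 24*sqrt(29).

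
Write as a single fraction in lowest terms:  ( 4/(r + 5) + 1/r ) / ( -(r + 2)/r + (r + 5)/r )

(5*r + 5)/(3*r + 15)

Numerator: 4/(r + 5) + 1/r = (5*r + 5)/(r**2 + 5*r)
Denominator: -(r + 2)/r + (r + 5)/r = 3/r
Divide: ((5*r + 5)/(r**2 + 5*r)) · (r/3) = (5*r + 5)/(3*r + 15)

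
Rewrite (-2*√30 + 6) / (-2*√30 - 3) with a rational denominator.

(-6*√30 + 46)/37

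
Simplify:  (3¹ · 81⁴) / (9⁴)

3¹ = 3^1; 81⁴ = 3^16; 9⁴ = 3^8
Combine exponents: 3^9

3^9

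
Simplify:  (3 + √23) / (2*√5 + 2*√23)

(-√115 - 3*√5 + 3*√23 + 23)/36

Multiply numerator and denominator by -2*√5 + 2*√23.
Denominator becomes 72; numerator becomes -2*√115 - 6*√5 + 6*√23 + 46.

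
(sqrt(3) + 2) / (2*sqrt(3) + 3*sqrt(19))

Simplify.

(-4*sqrt(3) - 6 + 3*sqrt(57) + 6*sqrt(19))/159

Multiply numerator and denominator by -3*sqrt(19) + 2*sqrt(3).
Denominator becomes -159; numerator becomes -6*sqrt(19) - 3*sqrt(57) + 6 + 4*sqrt(3).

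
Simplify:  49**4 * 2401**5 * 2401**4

7**44

49**4 = 7**8; 2401**5 = 7**20; 2401**4 = 7**16
Combine exponents: 7**44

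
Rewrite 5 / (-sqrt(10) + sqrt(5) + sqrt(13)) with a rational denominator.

(-20*sqrt(10) + 5*sqrt(13) + 45*sqrt(5) + 25*sqrt(26))/98

Group as (sqrt(5) + sqrt(13)) - sqrt(10); multiply by (sqrt(5) + sqrt(13)) + sqrt(10), then rationalise the remaining surd.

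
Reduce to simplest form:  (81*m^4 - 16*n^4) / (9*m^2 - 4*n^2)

Difference of fourth powers: factor out (9*m^2 - 4*n^2).

9*m^2 + 4*n^2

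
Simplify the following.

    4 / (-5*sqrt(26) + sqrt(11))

Multiply numerator and denominator by sqrt(11) + 5*sqrt(26).
Denominator becomes -639; numerator becomes 4*sqrt(11) + 20*sqrt(26).

(-20*sqrt(26) - 4*sqrt(11))/639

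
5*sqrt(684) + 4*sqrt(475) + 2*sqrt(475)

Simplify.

60*sqrt(19)

5*sqrt(684) = 30*sqrt(19); 4*sqrt(475) = 20*sqrt(19); 2*sqrt(475) = 10*sqrt(19)
Combine: (30 + 20 + 10)·sqrt(19) = 60*sqrt(19)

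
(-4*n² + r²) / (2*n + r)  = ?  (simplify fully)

-2*n + r

Difference of squares: factor out (2*n + r).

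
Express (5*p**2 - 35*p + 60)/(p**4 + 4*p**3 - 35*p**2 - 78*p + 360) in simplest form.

5/(p**2 + 11*p + 30)

Factor: 5*p**2 - 35*p + 60 = 5*(p - 4)*(p - 3);  p**4 + 4*p**3 - 35*p**2 - 78*p + 360 = (p - 3)*(p - 4)*(p + 6)*(p + 5)
Cancel the common factors (p - 4), (p - 3).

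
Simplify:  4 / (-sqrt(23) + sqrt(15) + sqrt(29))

(-84*sqrt(23) + 36*sqrt(29) + 148*sqrt(15) + 8*sqrt(10005))/1299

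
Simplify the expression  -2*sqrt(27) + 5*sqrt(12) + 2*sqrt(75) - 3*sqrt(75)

2*sqrt(27) = 6*sqrt(3); 5*sqrt(12) = 10*sqrt(3); 2*sqrt(75) = 10*sqrt(3); 3*sqrt(75) = 15*sqrt(3)
Combine: (-6 + 10 + 10 - 15)·sqrt(3) = -sqrt(3)

-sqrt(3)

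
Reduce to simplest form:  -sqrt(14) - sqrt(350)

sqrt(14) = sqrt(14); sqrt(350) = 5*sqrt(14)
Combine: (-1 - 5)·sqrt(14) = -6*sqrt(14)

-6*sqrt(14)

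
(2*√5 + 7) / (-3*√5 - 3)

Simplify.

(-5*√5 - 3)/12

Multiply numerator and denominator by -3 + 3*√5.
Denominator becomes -36; numerator becomes 9 + 15*√5.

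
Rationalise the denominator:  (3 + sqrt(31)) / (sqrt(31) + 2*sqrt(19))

Multiply numerator and denominator by -2*sqrt(19) + sqrt(31).
Denominator becomes -45; numerator becomes -2*sqrt(589) - 6*sqrt(19) + 3*sqrt(31) + 31.

(-31 - 3*sqrt(31) + 6*sqrt(19) + 2*sqrt(589))/45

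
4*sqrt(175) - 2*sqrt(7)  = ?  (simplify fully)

4*sqrt(175) = 20*sqrt(7); 2*sqrt(7) = 2*sqrt(7)
Combine: (20 - 2)·sqrt(7) = 18*sqrt(7)

18*sqrt(7)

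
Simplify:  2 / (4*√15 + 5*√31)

(-8*√15 + 10*√31)/535

Multiply numerator and denominator by -5*√31 + 4*√15.
Denominator becomes -535; numerator becomes -10*√31 + 8*√15.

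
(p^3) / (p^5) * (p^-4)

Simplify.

Quotient: (p^-2)
Multiply by (p^-4): add exponents.

p^(-6)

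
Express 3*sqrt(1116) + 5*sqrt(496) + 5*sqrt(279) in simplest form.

53*sqrt(31)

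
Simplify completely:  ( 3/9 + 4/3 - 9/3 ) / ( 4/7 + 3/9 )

-28/19

Numerator: 3/9 + 4/3 - 9/3 = -4/3
Denominator: 4/7 + 3/9 = 19/21
Divide: (-4/3) · (21/19) = -28/19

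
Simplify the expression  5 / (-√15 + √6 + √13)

(-10*√15 + 20*√13 + 55*√6 + 15*√130)/148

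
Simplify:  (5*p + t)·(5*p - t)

Product of conjugates: (P+Q)(P-Q) = P^2 - Q^2.

25*p² - t²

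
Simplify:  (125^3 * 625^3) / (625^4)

125^3 = 5^9; 625^3 = 5^12; 625^4 = 5^16
Combine exponents: 5^5

5^5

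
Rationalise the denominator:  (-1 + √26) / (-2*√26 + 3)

Multiply numerator and denominator by 3 + 2*√26.
Denominator becomes -95; numerator becomes √26 + 49.

(-49 - √26)/95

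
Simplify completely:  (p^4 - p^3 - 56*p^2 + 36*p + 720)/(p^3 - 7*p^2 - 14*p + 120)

Factor: p^4 - p^3 - 56*p^2 + 36*p + 720 = (p + 6)*(p - 6)*(p + 4)*(p - 5);  p^3 - 7*p^2 - 14*p + 120 = (p + 4)*(p - 5)*(p - 6)
Cancel the common factors (p - 5), (p - 6), (p + 4).

p + 6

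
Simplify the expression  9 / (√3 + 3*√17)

Multiply numerator and denominator by -√3 + 3*√17.
Denominator becomes 150; numerator becomes -9*√3 + 27*√17.

(-3*√3 + 9*√17)/50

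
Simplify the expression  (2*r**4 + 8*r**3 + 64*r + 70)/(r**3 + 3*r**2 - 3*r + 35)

Factor: 2*r**4 + 8*r**3 + 64*r + 70 = 2*(r**2 - 2*r + 7)*(r + 1)*(r + 5);  r**3 + 3*r**2 - 3*r + 35 = (r + 5)*(r**2 - 2*r + 7)
Cancel the common factors (r**2 - 2*r + 7), (r + 5).

2*r + 2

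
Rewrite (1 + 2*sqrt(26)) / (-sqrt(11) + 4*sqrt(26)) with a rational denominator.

(sqrt(11) + 4*sqrt(26) + 2*sqrt(286) + 208)/405

Multiply numerator and denominator by sqrt(11) + 4*sqrt(26).
Denominator becomes 405; numerator becomes sqrt(11) + 4*sqrt(26) + 2*sqrt(286) + 208.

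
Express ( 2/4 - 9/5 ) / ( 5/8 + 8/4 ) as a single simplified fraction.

Numerator: 2/4 - 9/5 = -13/10
Denominator: 5/8 + 8/4 = 21/8
Divide: (-13/10) · (8/21) = -52/105

-52/105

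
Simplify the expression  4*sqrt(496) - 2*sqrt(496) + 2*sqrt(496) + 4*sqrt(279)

4*sqrt(496) = 16*sqrt(31); 2*sqrt(496) = 8*sqrt(31); 2*sqrt(496) = 8*sqrt(31); 4*sqrt(279) = 12*sqrt(31)
Combine: (16 - 8 + 8 + 12)·sqrt(31) = 28*sqrt(31)

28*sqrt(31)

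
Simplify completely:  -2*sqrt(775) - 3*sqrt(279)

2*sqrt(775) = 10*sqrt(31); 3*sqrt(279) = 9*sqrt(31)
Combine: (-10 - 9)·sqrt(31) = -19*sqrt(31)

-19*sqrt(31)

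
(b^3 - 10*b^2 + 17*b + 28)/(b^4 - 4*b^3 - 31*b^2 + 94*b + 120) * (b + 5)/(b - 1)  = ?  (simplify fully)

Factor: b^3 - 10*b^2 + 17*b + 28 = (b - 7)*(b + 1)*(b - 4);  b^4 - 4*b^3 - 31*b^2 + 94*b + 120 = (b - 6)*(b + 1)*(b + 5)*(b - 4)
Cancel the common factors (b + 1), (b + 5), (b - 4).

(b - 7)/(b^2 - 7*b + 6)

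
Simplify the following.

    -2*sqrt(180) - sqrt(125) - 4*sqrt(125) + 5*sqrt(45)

2*sqrt(180) = 12*sqrt(5); sqrt(125) = 5*sqrt(5); 4*sqrt(125) = 20*sqrt(5); 5*sqrt(45) = 15*sqrt(5)
Combine: (-12 - 5 - 20 + 15)·sqrt(5) = -22*sqrt(5)

-22*sqrt(5)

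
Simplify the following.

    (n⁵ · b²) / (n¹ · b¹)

b*n⁴

Quotient: n⁴ · b¹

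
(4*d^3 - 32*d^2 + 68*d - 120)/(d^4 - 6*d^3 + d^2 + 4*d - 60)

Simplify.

4/(d + 2)

Factor: 4*d^3 - 32*d^2 + 68*d - 120 = 4*(d - 6)*(d^2 - 2*d + 5);  d^4 - 6*d^3 + d^2 + 4*d - 60 = (d^2 - 2*d + 5)*(d + 2)*(d - 6)
Cancel the common factors (d^2 - 2*d + 5), (d - 6).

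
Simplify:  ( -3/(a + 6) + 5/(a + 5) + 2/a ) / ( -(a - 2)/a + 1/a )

(-4*a² - 37*a - 60)/(a³ + 8*a² - 3*a - 90)

Numerator: -3/(a + 6) + 5/(a + 5) + 2/a = (4*a² + 37*a + 60)/(a³ + 11*a² + 30*a)
Denominator: -(a - 2)/a + 1/a = (-a + 3)/a
Divide: ((4*a² + 37*a + 60)/(a³ + 11*a² + 30*a)) · (a/(-a + 3)) = (-4*a² - 37*a - 60)/(a³ + 8*a² - 3*a - 90)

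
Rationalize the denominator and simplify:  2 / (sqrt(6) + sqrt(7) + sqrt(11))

Group as (sqrt(7) + sqrt(11)) + sqrt(6); multiply by (sqrt(7) + sqrt(11)) - sqrt(6), then rationalise the remaining surd.

(-sqrt(462) + sqrt(11) + 5*sqrt(7) + 6*sqrt(6))/41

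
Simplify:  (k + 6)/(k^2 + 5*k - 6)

1/(k - 1)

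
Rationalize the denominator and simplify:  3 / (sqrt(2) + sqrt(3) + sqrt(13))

(-18*sqrt(3) - 21*sqrt(2) + 3*sqrt(78) + 12*sqrt(13))/20

Group as (sqrt(2) + sqrt(13)) + sqrt(3); multiply by (sqrt(2) + sqrt(13)) - sqrt(3), then rationalise the remaining surd.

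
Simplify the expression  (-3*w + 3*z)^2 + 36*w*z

Expanding gives 9*w^2 + 18*w*z + 9*z^2, a perfect square.

9*(w + z)^2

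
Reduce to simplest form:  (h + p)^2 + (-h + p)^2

Binomially expand both and collect terms in p, h.

2*h^2 + 2*p^2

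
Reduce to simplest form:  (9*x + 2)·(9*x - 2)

81*x² - 4

(9*x)^2 - (2)^2 = 81*x² - 4.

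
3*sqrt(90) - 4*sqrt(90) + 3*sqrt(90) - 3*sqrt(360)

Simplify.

3*sqrt(90) = 9*sqrt(10); 4*sqrt(90) = 12*sqrt(10); 3*sqrt(90) = 9*sqrt(10); 3*sqrt(360) = 18*sqrt(10)
Combine: (9 - 12 + 9 - 18)·sqrt(10) = -12*sqrt(10)

-12*sqrt(10)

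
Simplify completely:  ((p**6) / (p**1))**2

p**10

Inside the bracket: p**5
Raise to the power 2: p**10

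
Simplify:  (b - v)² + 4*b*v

Expand the square and combine the 4*b*v term.

(b + v)²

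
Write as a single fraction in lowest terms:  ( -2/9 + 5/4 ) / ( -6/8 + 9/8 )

74/27

Numerator: -2/9 + 5/4 = 37/36
Denominator: -6/8 + 9/8 = 3/8
Divide: (37/36) · (8/3) = 74/27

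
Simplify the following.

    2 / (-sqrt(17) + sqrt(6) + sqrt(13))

Group as (sqrt(6) + sqrt(13)) - sqrt(17); multiply by (sqrt(6) + sqrt(13)) + sqrt(17), then rationalise the remaining surd.

(-sqrt(17) + 5*sqrt(13) + 12*sqrt(6) + sqrt(1326))/77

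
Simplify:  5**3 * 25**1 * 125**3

5**3 = 5**3; 25**1 = 5**2; 125**3 = 5**9
Combine exponents: 5**14

5**14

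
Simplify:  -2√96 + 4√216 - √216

10*√6

2√96 = 8*√6; 4√216 = 24*√6; √216 = 6*√6
Combine: (-8 + 24 - 6)·√6 = 10*√6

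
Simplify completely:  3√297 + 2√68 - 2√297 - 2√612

-8*√17 + 3*√33

3√297 = 9*√33; 2√68 = 4*√17; 2√297 = 6*√33; 2√612 = 12*√17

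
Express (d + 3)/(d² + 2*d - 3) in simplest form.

1/(d - 1)

Factor: d² + 2*d - 3 = (d + 3)·(d - 1)
Cancel the common factor (d + 3).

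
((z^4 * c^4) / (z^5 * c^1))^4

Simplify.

c^12/z^4

Inside the bracket: (z^-1) * c^3
Raise to the power 4: (z^-4) * c^12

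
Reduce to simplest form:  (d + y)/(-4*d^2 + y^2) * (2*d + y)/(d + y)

1/(-2*d + y)

Factor: -4*d^2 + y^2 = (2*d + y)*(-2*d + y)
Cancel the common factors (2*d + y), (d + y).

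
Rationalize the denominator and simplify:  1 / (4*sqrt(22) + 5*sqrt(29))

(-4*sqrt(22) + 5*sqrt(29))/373

Multiply numerator and denominator by -4*sqrt(22) + 5*sqrt(29).
Denominator becomes 373; numerator becomes -4*sqrt(22) + 5*sqrt(29).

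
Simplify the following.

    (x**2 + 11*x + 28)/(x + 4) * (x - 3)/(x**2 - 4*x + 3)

Factor: x**2 + 11*x + 28 = (x + 7)*(x + 4);  x**2 - 4*x + 3 = (x - 1)*(x - 3)
Cancel the common factors (x + 4), (x - 3).

(x + 7)/(x - 1)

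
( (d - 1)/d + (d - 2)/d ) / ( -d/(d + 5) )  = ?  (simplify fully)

(-2*d^2 - 7*d + 15)/d^2

Numerator: (d - 1)/d + (d - 2)/d = (2*d - 3)/d
Denominator: -d/(d + 5) = -d/(d + 5)
Divide: ((2*d - 3)/d) · (-(d + 5)/d) = (-2*d^2 - 7*d + 15)/d^2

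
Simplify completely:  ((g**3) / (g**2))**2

g**2

Inside the bracket: g**1
Raise to the power 2: g**2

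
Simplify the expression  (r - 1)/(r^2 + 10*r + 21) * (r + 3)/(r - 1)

1/(r + 7)

Factor: r^2 + 10*r + 21 = (r + 7)*(r + 3)
Cancel the common factors (r - 1), (r + 3).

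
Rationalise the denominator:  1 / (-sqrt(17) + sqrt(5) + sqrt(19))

(-7*sqrt(17) + 3*sqrt(19) + 31*sqrt(5) + 2*sqrt(1615))/331

Group as (sqrt(5) + sqrt(19)) - sqrt(17); multiply by (sqrt(5) + sqrt(19)) + sqrt(17), then rationalise the remaining surd.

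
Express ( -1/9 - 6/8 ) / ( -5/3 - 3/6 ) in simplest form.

31/78

Numerator: -1/9 - 6/8 = -31/36
Denominator: -5/3 - 3/6 = -13/6
Divide: (-31/36) · (-6/13) = 31/78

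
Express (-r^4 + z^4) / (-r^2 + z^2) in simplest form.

r^2 + z^2

-r^4 + z^4 factors as (-r + z)*(r + z)*(r^2 + z^2).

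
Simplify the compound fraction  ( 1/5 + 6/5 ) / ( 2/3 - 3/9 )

21/5

Numerator: 1/5 + 6/5 = 7/5
Denominator: 2/3 - 3/9 = 1/3
Divide: (7/5) · (3) = 21/5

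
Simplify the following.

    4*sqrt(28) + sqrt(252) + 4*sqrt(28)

4*sqrt(28) = 8*sqrt(7); sqrt(252) = 6*sqrt(7); 4*sqrt(28) = 8*sqrt(7)
Combine: (8 + 6 + 8)·sqrt(7) = 22*sqrt(7)

22*sqrt(7)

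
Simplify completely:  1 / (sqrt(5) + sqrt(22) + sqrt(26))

(-4*sqrt(715) + sqrt(26) + 9*sqrt(22) + 43*sqrt(5))/439

Group as (sqrt(5) + sqrt(26)) + sqrt(22); multiply by (sqrt(5) + sqrt(26)) - sqrt(22), then rationalise the remaining surd.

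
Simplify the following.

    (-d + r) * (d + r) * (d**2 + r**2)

Pair the conjugate factors: (r+d)(r-d) = -d**2 + r**2, then repeat with the next factor.

-d**4 + r**4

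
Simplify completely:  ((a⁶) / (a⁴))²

a⁴

Inside the bracket: a²
Raise to the power 2: a⁴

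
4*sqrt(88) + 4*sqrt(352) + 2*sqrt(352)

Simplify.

32*sqrt(22)

4*sqrt(88) = 8*sqrt(22); 4*sqrt(352) = 16*sqrt(22); 2*sqrt(352) = 8*sqrt(22)
Combine: (8 + 16 + 8)·sqrt(22) = 32*sqrt(22)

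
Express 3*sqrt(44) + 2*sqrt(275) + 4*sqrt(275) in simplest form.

36*sqrt(11)

3*sqrt(44) = 6*sqrt(11); 2*sqrt(275) = 10*sqrt(11); 4*sqrt(275) = 20*sqrt(11)
Combine: (6 + 10 + 20)·sqrt(11) = 36*sqrt(11)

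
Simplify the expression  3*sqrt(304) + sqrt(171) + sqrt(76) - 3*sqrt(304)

3*sqrt(304) = 12*sqrt(19); sqrt(171) = 3*sqrt(19); sqrt(76) = 2*sqrt(19); 3*sqrt(304) = 12*sqrt(19)
Combine: (12 + 3 + 2 - 12)·sqrt(19) = 5*sqrt(19)

5*sqrt(19)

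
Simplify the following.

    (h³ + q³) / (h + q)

h² - h*q + q²

Factor as (a+b)(a^2-ab+b^2) with a=q, b=h.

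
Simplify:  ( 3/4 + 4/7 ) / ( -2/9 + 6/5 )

Numerator: 3/4 + 4/7 = 37/28
Denominator: -2/9 + 6/5 = 44/45
Divide: (37/28) · (45/44) = 1665/1232

1665/1232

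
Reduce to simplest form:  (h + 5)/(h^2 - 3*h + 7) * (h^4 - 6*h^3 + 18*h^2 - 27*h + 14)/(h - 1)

h^2 + 3*h - 10

Factor: h^4 - 6*h^3 + 18*h^2 - 27*h + 14 = (h - 2)*(h^2 - 3*h + 7)*(h - 1)
Cancel the common factors (h^2 - 3*h + 7), (h - 1).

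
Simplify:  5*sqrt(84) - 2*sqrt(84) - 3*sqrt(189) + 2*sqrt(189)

5*sqrt(84) = 10*sqrt(21); 2*sqrt(84) = 4*sqrt(21); 3*sqrt(189) = 9*sqrt(21); 2*sqrt(189) = 6*sqrt(21)
Combine: (10 - 4 - 9 + 6)·sqrt(21) = 3*sqrt(21)

3*sqrt(21)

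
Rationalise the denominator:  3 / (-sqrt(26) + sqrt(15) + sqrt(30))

(-57*sqrt(26) + 33*sqrt(30) + 123*sqrt(15) + 180*sqrt(13))/1439

Group as (sqrt(15) + sqrt(30)) - sqrt(26); multiply by (sqrt(15) + sqrt(30)) + sqrt(26), then rationalise the remaining surd.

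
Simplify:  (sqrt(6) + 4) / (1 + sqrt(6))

Multiply numerator and denominator by -sqrt(6) + 1.
Denominator becomes -5; numerator becomes -3*sqrt(6) - 2.

(2 + 3*sqrt(6))/5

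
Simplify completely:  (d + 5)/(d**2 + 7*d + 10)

Factor: d**2 + 7*d + 10 = (d + 2)*(d + 5)
Cancel the common factor (d + 5).

1/(d + 2)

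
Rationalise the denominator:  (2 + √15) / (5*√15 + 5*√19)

(-15 - 2*√15 + 2*√19 + √285)/20

Multiply numerator and denominator by -5*√19 + 5*√15.
Denominator becomes -100; numerator becomes -5*√285 - 10*√19 + 10*√15 + 75.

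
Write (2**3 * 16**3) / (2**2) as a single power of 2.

2**13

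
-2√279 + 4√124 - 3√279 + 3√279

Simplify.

2√279 = 6*√31; 4√124 = 8*√31; 3√279 = 9*√31; 3√279 = 9*√31
Combine: (-6 + 8 - 9 + 9)·√31 = 2*√31

2*√31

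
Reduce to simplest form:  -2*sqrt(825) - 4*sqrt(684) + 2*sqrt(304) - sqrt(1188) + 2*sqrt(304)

2*sqrt(825) = 10*sqrt(33); 4*sqrt(684) = 24*sqrt(19); 2*sqrt(304) = 8*sqrt(19); sqrt(1188) = 6*sqrt(33); 2*sqrt(304) = 8*sqrt(19)

-16*sqrt(33) - 8*sqrt(19)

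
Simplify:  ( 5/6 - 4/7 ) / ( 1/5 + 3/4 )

Numerator: 5/6 - 4/7 = 11/42
Denominator: 1/5 + 3/4 = 19/20
Divide: (11/42) · (20/19) = 110/399

110/399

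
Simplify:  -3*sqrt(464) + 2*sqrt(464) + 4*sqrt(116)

3*sqrt(464) = 12*sqrt(29); 2*sqrt(464) = 8*sqrt(29); 4*sqrt(116) = 8*sqrt(29)
Combine: (-12 + 8 + 8)·sqrt(29) = 4*sqrt(29)

4*sqrt(29)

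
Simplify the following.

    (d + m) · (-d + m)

-d² + m²

Pair the conjugate factors: (m+d)(m-d) = -d² + m².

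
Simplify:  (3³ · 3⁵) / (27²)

3³ = 3^3; 3⁵ = 3^5; 27² = 3^6
Combine exponents: 3^2

3^2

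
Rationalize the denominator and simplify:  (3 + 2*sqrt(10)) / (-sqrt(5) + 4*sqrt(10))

(3*sqrt(5) + 10*sqrt(2) + 12*sqrt(10) + 80)/155

Multiply numerator and denominator by sqrt(5) + 4*sqrt(10).
Denominator becomes 155; numerator becomes 3*sqrt(5) + 10*sqrt(2) + 12*sqrt(10) + 80.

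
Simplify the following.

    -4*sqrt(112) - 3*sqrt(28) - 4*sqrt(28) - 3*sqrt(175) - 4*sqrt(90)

-45*sqrt(7) - 12*sqrt(10)

4*sqrt(112) = 16*sqrt(7); 3*sqrt(28) = 6*sqrt(7); 4*sqrt(28) = 8*sqrt(7); 3*sqrt(175) = 15*sqrt(7); 4*sqrt(90) = 12*sqrt(10)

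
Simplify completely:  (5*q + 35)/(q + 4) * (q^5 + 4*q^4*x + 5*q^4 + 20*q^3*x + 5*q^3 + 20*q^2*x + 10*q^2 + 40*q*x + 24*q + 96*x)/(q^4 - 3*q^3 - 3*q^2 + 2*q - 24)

(5*q^2 + 20*q*x + 35*q + 140*x)/(q - 4)

Factor: 5*q + 35 = 5*(q + 7);  q^5 + 4*q^4*x + 5*q^4 + 20*q^3*x + 5*q^3 + 20*q^2*x + 10*q^2 + 40*q*x + 24*q + 96*x = (q + 4*x)*(q^2 - q + 3)*(q + 2)*(q + 4);  q^4 - 3*q^3 - 3*q^2 + 2*q - 24 = (q + 2)*(q - 4)*(q^2 - q + 3)
Cancel the common factors (q^2 - q + 3), (q + 2), (q + 4).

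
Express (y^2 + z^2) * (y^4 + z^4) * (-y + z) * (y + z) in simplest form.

-y^8 + z^8

(z+y)(z-y) = -y^2 + z^2; continue pairing.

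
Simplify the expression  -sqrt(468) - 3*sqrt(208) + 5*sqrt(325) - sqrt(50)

sqrt(468) = 6*sqrt(13); 3*sqrt(208) = 12*sqrt(13); 5*sqrt(325) = 25*sqrt(13); sqrt(50) = 5*sqrt(2)

-5*sqrt(2) + 7*sqrt(13)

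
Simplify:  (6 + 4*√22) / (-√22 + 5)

(118 + 26*√22)/3

Multiply numerator and denominator by √22 + 5.
Denominator becomes 3; numerator becomes 118 + 26*√22.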